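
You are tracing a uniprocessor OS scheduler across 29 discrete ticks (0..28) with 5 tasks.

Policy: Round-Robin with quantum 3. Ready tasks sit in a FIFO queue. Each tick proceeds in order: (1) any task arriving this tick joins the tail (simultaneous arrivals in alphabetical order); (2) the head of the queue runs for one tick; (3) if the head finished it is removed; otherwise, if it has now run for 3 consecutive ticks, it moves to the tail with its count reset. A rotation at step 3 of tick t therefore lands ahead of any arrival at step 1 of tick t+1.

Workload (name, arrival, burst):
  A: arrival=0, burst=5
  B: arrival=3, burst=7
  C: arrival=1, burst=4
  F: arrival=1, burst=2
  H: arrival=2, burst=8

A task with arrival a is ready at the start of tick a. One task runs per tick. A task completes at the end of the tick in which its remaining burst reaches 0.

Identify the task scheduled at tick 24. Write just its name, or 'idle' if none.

running at tick 24 = H

t=0: queue=[A] q_used=0 → run A
t=1: queue=[A,C,F] q_used=1 → run A
t=2: queue=[A,C,F,H] q_used=2 → run A
t=3: queue=[C,F,H,A,B] q_used=0 → run C
t=4: queue=[C,F,H,A,B] q_used=1 → run C
t=5: queue=[C,F,H,A,B] q_used=2 → run C
t=6: queue=[F,H,A,B,C] q_used=0 → run F
t=7: queue=[F,H,A,B,C] q_used=1 → run F
t=8: queue=[H,A,B,C] q_used=0 → run H
t=9: queue=[H,A,B,C] q_used=1 → run H
t=10: queue=[H,A,B,C] q_used=2 → run H
t=11: queue=[A,B,C,H] q_used=0 → run A
t=12: queue=[A,B,C,H] q_used=1 → run A
t=13: queue=[B,C,H] q_used=0 → run B
t=14: queue=[B,C,H] q_used=1 → run B
t=15: queue=[B,C,H] q_used=2 → run B
t=16: queue=[C,H,B] q_used=0 → run C
t=17: queue=[H,B] q_used=0 → run H
t=18: queue=[H,B] q_used=1 → run H
t=19: queue=[H,B] q_used=2 → run H
t=20: queue=[B,H] q_used=0 → run B
t=21: queue=[B,H] q_used=1 → run B
t=22: queue=[B,H] q_used=2 → run B
t=23: queue=[H,B] q_used=0 → run H
t=24: queue=[H,B] q_used=1 → run H
t=25: queue=[B] q_used=0 → run B
t=26: (idle)
t=27: (idle)
t=28: (idle)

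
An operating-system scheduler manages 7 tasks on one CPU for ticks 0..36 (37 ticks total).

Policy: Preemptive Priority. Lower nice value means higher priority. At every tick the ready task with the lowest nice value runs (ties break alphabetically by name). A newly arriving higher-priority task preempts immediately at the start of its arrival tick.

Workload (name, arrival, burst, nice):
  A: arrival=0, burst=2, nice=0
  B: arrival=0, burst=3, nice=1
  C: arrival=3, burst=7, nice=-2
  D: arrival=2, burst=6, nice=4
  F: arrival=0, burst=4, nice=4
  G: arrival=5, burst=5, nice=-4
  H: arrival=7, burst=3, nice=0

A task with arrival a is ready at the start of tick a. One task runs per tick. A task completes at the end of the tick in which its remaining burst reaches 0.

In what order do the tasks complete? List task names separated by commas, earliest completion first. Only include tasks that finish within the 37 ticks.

t=0: ready={A,B,F} → run A
t=1: ready={A,B,F} → run A
t=2: ready={B,D,F} → run B
t=3: ready={B,C,D,F} → run C
t=4: ready={B,C,D,F} → run C
t=5: ready={B,C,D,F,G} → run G
t=6: ready={B,C,D,F,G} → run G
t=7: ready={B,C,D,F,G,H} → run G
t=8: ready={B,C,D,F,G,H} → run G
t=9: ready={B,C,D,F,G,H} → run G
t=10: ready={B,C,D,F,H} → run C
t=11: ready={B,C,D,F,H} → run C
t=12: ready={B,C,D,F,H} → run C
t=13: ready={B,C,D,F,H} → run C
t=14: ready={B,C,D,F,H} → run C
t=15: ready={B,D,F,H} → run H
t=16: ready={B,D,F,H} → run H
t=17: ready={B,D,F,H} → run H
t=18: ready={B,D,F} → run B
t=19: ready={B,D,F} → run B
t=20: ready={D,F} → run D
t=21: ready={D,F} → run D
t=22: ready={D,F} → run D
t=23: ready={D,F} → run D
t=24: ready={D,F} → run D
t=25: ready={D,F} → run D
t=26: ready={F} → run F
t=27: ready={F} → run F
t=28: ready={F} → run F
t=29: ready={F} → run F
t=30: (idle)
t=31: (idle)
t=32: (idle)
t=33: (idle)
t=34: (idle)
t=35: (idle)
t=36: (idle)

completion order = A, G, C, H, B, D, F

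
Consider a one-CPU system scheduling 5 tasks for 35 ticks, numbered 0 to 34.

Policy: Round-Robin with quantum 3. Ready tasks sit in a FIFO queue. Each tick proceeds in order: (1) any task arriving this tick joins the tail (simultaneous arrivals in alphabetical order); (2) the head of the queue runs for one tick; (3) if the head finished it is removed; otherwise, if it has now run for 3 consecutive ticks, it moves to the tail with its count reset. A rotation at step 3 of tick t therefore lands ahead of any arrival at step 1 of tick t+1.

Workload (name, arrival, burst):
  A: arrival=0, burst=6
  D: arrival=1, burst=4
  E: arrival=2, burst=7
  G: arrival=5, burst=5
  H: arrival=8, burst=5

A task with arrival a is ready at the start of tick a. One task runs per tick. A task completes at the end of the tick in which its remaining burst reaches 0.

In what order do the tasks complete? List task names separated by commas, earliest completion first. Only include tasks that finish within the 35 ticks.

t=0: queue=[A] q_used=0 → run A
t=1: queue=[A,D] q_used=1 → run A
t=2: queue=[A,D,E] q_used=2 → run A
t=3: queue=[D,E,A] q_used=0 → run D
t=4: queue=[D,E,A] q_used=1 → run D
t=5: queue=[D,E,A,G] q_used=2 → run D
t=6: queue=[E,A,G,D] q_used=0 → run E
t=7: queue=[E,A,G,D] q_used=1 → run E
t=8: queue=[E,A,G,D,H] q_used=2 → run E
t=9: queue=[A,G,D,H,E] q_used=0 → run A
t=10: queue=[A,G,D,H,E] q_used=1 → run A
t=11: queue=[A,G,D,H,E] q_used=2 → run A
t=12: queue=[G,D,H,E] q_used=0 → run G
t=13: queue=[G,D,H,E] q_used=1 → run G
t=14: queue=[G,D,H,E] q_used=2 → run G
t=15: queue=[D,H,E,G] q_used=0 → run D
t=16: queue=[H,E,G] q_used=0 → run H
t=17: queue=[H,E,G] q_used=1 → run H
t=18: queue=[H,E,G] q_used=2 → run H
t=19: queue=[E,G,H] q_used=0 → run E
t=20: queue=[E,G,H] q_used=1 → run E
t=21: queue=[E,G,H] q_used=2 → run E
t=22: queue=[G,H,E] q_used=0 → run G
t=23: queue=[G,H,E] q_used=1 → run G
t=24: queue=[H,E] q_used=0 → run H
t=25: queue=[H,E] q_used=1 → run H
t=26: queue=[E] q_used=0 → run E
t=27: (idle)
t=28: (idle)
t=29: (idle)
t=30: (idle)
t=31: (idle)
t=32: (idle)
t=33: (idle)
t=34: (idle)

completion order = A, D, G, H, E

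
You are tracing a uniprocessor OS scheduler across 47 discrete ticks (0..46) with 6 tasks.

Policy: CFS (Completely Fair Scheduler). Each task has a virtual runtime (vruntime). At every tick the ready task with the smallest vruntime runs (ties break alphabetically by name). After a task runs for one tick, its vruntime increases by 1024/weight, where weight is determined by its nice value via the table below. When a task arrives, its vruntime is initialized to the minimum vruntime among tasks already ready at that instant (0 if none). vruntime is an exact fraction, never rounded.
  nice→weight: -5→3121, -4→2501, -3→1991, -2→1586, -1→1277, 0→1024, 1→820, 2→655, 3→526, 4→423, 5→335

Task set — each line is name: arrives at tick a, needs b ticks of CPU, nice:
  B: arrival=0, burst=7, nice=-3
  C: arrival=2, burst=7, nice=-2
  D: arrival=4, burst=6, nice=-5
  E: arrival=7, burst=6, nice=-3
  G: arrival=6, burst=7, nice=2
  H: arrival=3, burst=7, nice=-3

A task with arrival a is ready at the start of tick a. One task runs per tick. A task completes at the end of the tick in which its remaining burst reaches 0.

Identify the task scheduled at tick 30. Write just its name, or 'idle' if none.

running at tick 30 = C

t=0: vr[B=0] → run B
t=1: vr[B=1024/1991] → run B
t=2: vr[B=2048/1991 C=2048/1991] → run B
t=3: vr[B=3072/1991 C=2048/1991 H=2048/1991] → run C
t=4: vr[B=3072/1991 C=2643456/1578863 D=2048/1991 H=2048/1991] → run D
t=5: vr[B=3072/1991 C=2643456/1578863 D=8430592/6213911 H=2048/1991] → run H
t=6: vr[B=3072/1991 C=2643456/1578863 D=8430592/6213911 G=8430592/6213911 H=3072/1991] → run D
t=7: vr[B=3072/1991 C=2643456/1578863 D=10469376/6213911 E=8430592/6213911 G=8430592/6213911 H=3072/1991] → run E
t=8: vr[B=3072/1991 C=2643456/1578863 D=10469376/6213911 E=11626496/6213911 G=8430592/6213911 H=3072/1991] → run G
t=9: vr[B=3072/1991 C=2643456/1578863 D=10469376/6213911 E=11626496/6213911 G=11885082624/4070111705 H=3072/1991] → run B
t=10: vr[B=4096/1991 C=2643456/1578863 D=10469376/6213911 E=11626496/6213911 G=11885082624/4070111705 H=3072/1991] → run H
t=11: vr[B=4096/1991 C=2643456/1578863 D=10469376/6213911 E=11626496/6213911 G=11885082624/4070111705 H=4096/1991] → run C
t=12: vr[B=4096/1991 C=3662848/1578863 D=10469376/6213911 E=11626496/6213911 G=11885082624/4070111705 H=4096/1991] → run D
t=13: vr[B=4096/1991 C=3662848/1578863 D=12508160/6213911 E=11626496/6213911 G=11885082624/4070111705 H=4096/1991] → run E
t=14: vr[B=4096/1991 C=3662848/1578863 D=12508160/6213911 E=14822400/6213911 G=11885082624/4070111705 H=4096/1991] → run D
t=15: vr[B=4096/1991 C=3662848/1578863 D=14546944/6213911 E=14822400/6213911 G=11885082624/4070111705 H=4096/1991] → run B
t=16: vr[B=5120/1991 C=3662848/1578863 D=14546944/6213911 E=14822400/6213911 G=11885082624/4070111705 H=4096/1991] → run H
t=17: vr[B=5120/1991 C=3662848/1578863 D=14546944/6213911 E=14822400/6213911 G=11885082624/4070111705 H=5120/1991] → run C
t=18: vr[B=5120/1991 C=4682240/1578863 D=14546944/6213911 E=14822400/6213911 G=11885082624/4070111705 H=5120/1991] → run D
t=19: vr[B=5120/1991 C=4682240/1578863 D=16585728/6213911 E=14822400/6213911 G=11885082624/4070111705 H=5120/1991] → run E
t=20: vr[B=5120/1991 C=4682240/1578863 D=16585728/6213911 E=18018304/6213911 G=11885082624/4070111705 H=5120/1991] → run B
t=21: vr[B=6144/1991 C=4682240/1578863 D=16585728/6213911 E=18018304/6213911 G=11885082624/4070111705 H=5120/1991] → run H
t=22: vr[B=6144/1991 C=4682240/1578863 D=16585728/6213911 E=18018304/6213911 G=11885082624/4070111705 H=6144/1991] → run D
t=23: vr[B=6144/1991 C=4682240/1578863 E=18018304/6213911 G=11885082624/4070111705 H=6144/1991] → run E
t=24: vr[B=6144/1991 C=4682240/1578863 E=21214208/6213911 G=11885082624/4070111705 H=6144/1991] → run G
t=25: vr[B=6144/1991 C=4682240/1578863 E=21214208/6213911 G=18248127488/4070111705 H=6144/1991] → run C
t=26: vr[B=6144/1991 C=5701632/1578863 E=21214208/6213911 G=18248127488/4070111705 H=6144/1991] → run B
t=27: vr[C=5701632/1578863 E=21214208/6213911 G=18248127488/4070111705 H=6144/1991] → run H
t=28: vr[C=5701632/1578863 E=21214208/6213911 G=18248127488/4070111705 H=7168/1991] → run E
t=29: vr[C=5701632/1578863 E=24410112/6213911 G=18248127488/4070111705 H=7168/1991] → run H
t=30: vr[C=5701632/1578863 E=24410112/6213911 G=18248127488/4070111705 H=8192/1991] → run C
t=31: vr[C=6721024/1578863 E=24410112/6213911 G=18248127488/4070111705 H=8192/1991] → run E
t=32: vr[C=6721024/1578863 G=18248127488/4070111705 H=8192/1991] → run H
t=33: vr[C=6721024/1578863 G=18248127488/4070111705] → run C
t=34: vr[C=7740416/1578863 G=18248127488/4070111705] → run G
t=35: vr[C=7740416/1578863 G=24611172352/4070111705] → run C
t=36: vr[G=24611172352/4070111705] → run G
t=37: vr[G=30974217216/4070111705] → run G
t=38: vr[G=7467452416/814022341] → run G
t=39: vr[G=43700306944/4070111705] → run G
t=40: (idle)
t=41: (idle)
t=42: (idle)
t=43: (idle)
t=44: (idle)
t=45: (idle)
t=46: (idle)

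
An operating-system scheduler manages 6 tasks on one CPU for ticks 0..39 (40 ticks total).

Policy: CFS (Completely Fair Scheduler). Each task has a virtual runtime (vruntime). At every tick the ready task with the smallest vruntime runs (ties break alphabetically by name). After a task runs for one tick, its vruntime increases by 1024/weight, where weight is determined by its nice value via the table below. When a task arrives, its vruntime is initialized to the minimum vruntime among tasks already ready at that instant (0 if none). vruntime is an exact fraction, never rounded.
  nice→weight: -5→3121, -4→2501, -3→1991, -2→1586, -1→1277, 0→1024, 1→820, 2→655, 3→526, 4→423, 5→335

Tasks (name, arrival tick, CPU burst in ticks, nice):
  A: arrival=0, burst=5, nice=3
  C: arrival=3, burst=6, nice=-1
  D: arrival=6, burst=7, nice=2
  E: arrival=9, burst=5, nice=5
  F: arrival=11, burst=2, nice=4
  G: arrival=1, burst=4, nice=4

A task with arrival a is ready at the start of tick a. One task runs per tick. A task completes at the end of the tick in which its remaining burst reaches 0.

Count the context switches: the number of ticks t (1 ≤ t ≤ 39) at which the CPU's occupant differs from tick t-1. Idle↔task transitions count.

t=0: vr[A=0] → run A
t=1: vr[A=512/263 G=512/263] → run A
t=2: vr[A=1024/263 G=512/263] → run G
t=3: vr[A=1024/263 C=1024/263 G=485888/111249] → run A
t=4: vr[A=1536/263 C=1024/263 G=485888/111249] → run C
t=5: vr[A=1536/263 C=1576960/335851 G=485888/111249] → run G
t=6: vr[A=1536/263 C=1576960/335851 D=1576960/335851 G=755200/111249] → run C
t=7: vr[A=1536/263 C=1846272/335851 D=1576960/335851 G=755200/111249] → run D
t=8: vr[A=1536/263 C=1846272/335851 D=1376820224/219982405 G=755200/111249] → run C
t=9: vr[A=1536/263 C=2115584/335851 D=1376820224/219982405 E=1536/263 G=755200/111249] → run A
t=10: vr[A=2048/263 C=2115584/335851 D=1376820224/219982405 E=1536/263 G=755200/111249] → run E
t=11: vr[A=2048/263 C=2115584/335851 D=1376820224/219982405 E=783872/88105 F=1376820224/219982405 G=755200/111249] → run D
t=12: vr[A=2048/263 C=2115584/335851 D=1720731648/219982405 E=783872/88105 F=1376820224/219982405 G=755200/111249] → run F
t=13: vr[A=2048/263 C=2115584/335851 D=1720731648/219982405 E=783872/88105 F=807656937472/93052557315 G=755200/111249] → run C
t=14: vr[A=2048/263 C=2384896/335851 D=1720731648/219982405 E=783872/88105 F=807656937472/93052557315 G=755200/111249] → run G
t=15: vr[A=2048/263 C=2384896/335851 D=1720731648/219982405 E=783872/88105 F=807656937472/93052557315 G=341504/37083] → run C
t=16: vr[A=2048/263 C=2654208/335851 D=1720731648/219982405 E=783872/88105 F=807656937472/93052557315 G=341504/37083] → run A
t=17: vr[C=2654208/335851 D=1720731648/219982405 E=783872/88105 F=807656937472/93052557315 G=341504/37083] → run D
t=18: vr[C=2654208/335851 D=2064643072/219982405 E=783872/88105 F=807656937472/93052557315 G=341504/37083] → run C
t=19: vr[D=2064643072/219982405 E=783872/88105 F=807656937472/93052557315 G=341504/37083] → run F
t=20: vr[D=2064643072/219982405 E=783872/88105 G=341504/37083] → run E
t=21: vr[D=2064643072/219982405 E=1053184/88105 G=341504/37083] → run G
t=22: vr[D=2064643072/219982405 E=1053184/88105] → run D
t=23: vr[D=2408554496/219982405 E=1053184/88105] → run D
t=24: vr[D=550493184/43996481 E=1053184/88105] → run E
t=25: vr[D=550493184/43996481 E=1322496/88105] → run D
t=26: vr[D=3096377344/219982405 E=1322496/88105] → run D
t=27: vr[E=1322496/88105] → run E
t=28: vr[E=1591808/88105] → run E
t=29: (idle)
t=30: (idle)
t=31: (idle)
t=32: (idle)
t=33: (idle)
t=34: (idle)
t=35: (idle)
t=36: (idle)
t=37: (idle)
t=38: (idle)
t=39: (idle)

context switches = 25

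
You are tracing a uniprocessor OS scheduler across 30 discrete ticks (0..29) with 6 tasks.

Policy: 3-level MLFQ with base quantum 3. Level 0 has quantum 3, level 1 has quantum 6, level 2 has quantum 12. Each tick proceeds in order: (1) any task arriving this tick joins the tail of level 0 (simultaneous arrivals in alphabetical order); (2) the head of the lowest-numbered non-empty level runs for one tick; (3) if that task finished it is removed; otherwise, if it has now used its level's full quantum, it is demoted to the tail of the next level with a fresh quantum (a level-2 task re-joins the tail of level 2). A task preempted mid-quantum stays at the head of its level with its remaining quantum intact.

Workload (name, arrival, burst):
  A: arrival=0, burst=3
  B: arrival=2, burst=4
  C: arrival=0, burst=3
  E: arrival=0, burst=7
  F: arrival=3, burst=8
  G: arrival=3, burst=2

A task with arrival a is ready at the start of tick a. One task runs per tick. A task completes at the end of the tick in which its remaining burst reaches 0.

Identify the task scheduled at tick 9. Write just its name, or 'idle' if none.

running at tick 9 = B

t=0: L0/L1/L2 = ACE/-/- → run A
t=1: L0/L1/L2 = ACE/-/- → run A
t=2: L0/L1/L2 = ACEB/-/- → run A
t=3: L0/L1/L2 = CEBFG/-/- → run C
t=4: L0/L1/L2 = CEBFG/-/- → run C
t=5: L0/L1/L2 = CEBFG/-/- → run C
t=6: L0/L1/L2 = EBFG/-/- → run E
t=7: L0/L1/L2 = EBFG/-/- → run E
t=8: L0/L1/L2 = EBFG/-/- → run E
t=9: L0/L1/L2 = BFG/E/- → run B
t=10: L0/L1/L2 = BFG/E/- → run B
t=11: L0/L1/L2 = BFG/E/- → run B
t=12: L0/L1/L2 = FG/EB/- → run F
t=13: L0/L1/L2 = FG/EB/- → run F
t=14: L0/L1/L2 = FG/EB/- → run F
t=15: L0/L1/L2 = G/EBF/- → run G
t=16: L0/L1/L2 = G/EBF/- → run G
t=17: L0/L1/L2 = -/EBF/- → run E
t=18: L0/L1/L2 = -/EBF/- → run E
t=19: L0/L1/L2 = -/EBF/- → run E
t=20: L0/L1/L2 = -/EBF/- → run E
t=21: L0/L1/L2 = -/BF/- → run B
t=22: L0/L1/L2 = -/F/- → run F
t=23: L0/L1/L2 = -/F/- → run F
t=24: L0/L1/L2 = -/F/- → run F
t=25: L0/L1/L2 = -/F/- → run F
t=26: L0/L1/L2 = -/F/- → run F
t=27: (idle)
t=28: (idle)
t=29: (idle)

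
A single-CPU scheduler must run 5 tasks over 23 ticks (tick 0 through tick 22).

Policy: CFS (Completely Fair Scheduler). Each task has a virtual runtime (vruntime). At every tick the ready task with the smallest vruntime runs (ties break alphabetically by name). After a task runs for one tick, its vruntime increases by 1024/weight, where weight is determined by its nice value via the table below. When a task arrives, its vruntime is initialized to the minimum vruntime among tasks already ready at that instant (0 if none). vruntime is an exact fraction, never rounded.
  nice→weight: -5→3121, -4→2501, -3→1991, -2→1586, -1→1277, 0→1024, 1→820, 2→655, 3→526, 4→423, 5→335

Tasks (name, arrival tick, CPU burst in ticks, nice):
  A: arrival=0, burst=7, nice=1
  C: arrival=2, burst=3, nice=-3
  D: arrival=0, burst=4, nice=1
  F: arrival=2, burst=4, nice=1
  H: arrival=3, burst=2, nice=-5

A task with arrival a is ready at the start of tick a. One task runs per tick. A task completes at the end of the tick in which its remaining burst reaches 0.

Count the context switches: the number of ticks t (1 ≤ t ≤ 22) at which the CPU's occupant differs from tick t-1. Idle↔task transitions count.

context switches = 17

t=0: vr[A=0 D=0] → run A
t=1: vr[A=256/205 D=0] → run D
t=2: vr[A=256/205 C=256/205 D=256/205 F=256/205] → run A
t=3: vr[A=512/205 C=256/205 D=256/205 F=256/205 H=256/205] → run C
t=4: vr[A=512/205 C=719616/408155 D=256/205 F=256/205 H=256/205] → run D
t=5: vr[A=512/205 C=719616/408155 D=512/205 F=256/205 H=256/205] → run F
t=6: vr[A=512/205 C=719616/408155 D=512/205 F=512/205 H=256/205] → run H
t=7: vr[A=512/205 C=719616/408155 D=512/205 F=512/205 H=1008896/639805] → run H
t=8: vr[A=512/205 C=719616/408155 D=512/205 F=512/205] → run C
t=9: vr[A=512/205 C=929536/408155 D=512/205 F=512/205] → run C
t=10: vr[A=512/205 D=512/205 F=512/205] → run A
t=11: vr[A=768/205 D=512/205 F=512/205] → run D
t=12: vr[A=768/205 D=768/205 F=512/205] → run F
t=13: vr[A=768/205 D=768/205 F=768/205] → run A
t=14: vr[A=1024/205 D=768/205 F=768/205] → run D
t=15: vr[A=1024/205 F=768/205] → run F
t=16: vr[A=1024/205 F=1024/205] → run A
t=17: vr[A=256/41 F=1024/205] → run F
t=18: vr[A=256/41] → run A
t=19: vr[A=1536/205] → run A
t=20: (idle)
t=21: (idle)
t=22: (idle)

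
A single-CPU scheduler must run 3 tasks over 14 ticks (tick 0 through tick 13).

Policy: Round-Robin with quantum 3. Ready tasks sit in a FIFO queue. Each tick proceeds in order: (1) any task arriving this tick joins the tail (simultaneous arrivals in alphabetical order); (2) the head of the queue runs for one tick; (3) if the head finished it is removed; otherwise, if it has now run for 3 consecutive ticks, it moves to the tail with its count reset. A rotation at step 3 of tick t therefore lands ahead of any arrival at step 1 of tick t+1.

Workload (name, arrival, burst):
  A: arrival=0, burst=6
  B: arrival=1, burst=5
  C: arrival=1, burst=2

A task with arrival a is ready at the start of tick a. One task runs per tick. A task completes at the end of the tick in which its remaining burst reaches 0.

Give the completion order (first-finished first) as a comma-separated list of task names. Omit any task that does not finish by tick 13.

t=0: queue=[A] q_used=0 → run A
t=1: queue=[A,B,C] q_used=1 → run A
t=2: queue=[A,B,C] q_used=2 → run A
t=3: queue=[B,C,A] q_used=0 → run B
t=4: queue=[B,C,A] q_used=1 → run B
t=5: queue=[B,C,A] q_used=2 → run B
t=6: queue=[C,A,B] q_used=0 → run C
t=7: queue=[C,A,B] q_used=1 → run C
t=8: queue=[A,B] q_used=0 → run A
t=9: queue=[A,B] q_used=1 → run A
t=10: queue=[A,B] q_used=2 → run A
t=11: queue=[B] q_used=0 → run B
t=12: queue=[B] q_used=1 → run B
t=13: (idle)

completion order = C, A, B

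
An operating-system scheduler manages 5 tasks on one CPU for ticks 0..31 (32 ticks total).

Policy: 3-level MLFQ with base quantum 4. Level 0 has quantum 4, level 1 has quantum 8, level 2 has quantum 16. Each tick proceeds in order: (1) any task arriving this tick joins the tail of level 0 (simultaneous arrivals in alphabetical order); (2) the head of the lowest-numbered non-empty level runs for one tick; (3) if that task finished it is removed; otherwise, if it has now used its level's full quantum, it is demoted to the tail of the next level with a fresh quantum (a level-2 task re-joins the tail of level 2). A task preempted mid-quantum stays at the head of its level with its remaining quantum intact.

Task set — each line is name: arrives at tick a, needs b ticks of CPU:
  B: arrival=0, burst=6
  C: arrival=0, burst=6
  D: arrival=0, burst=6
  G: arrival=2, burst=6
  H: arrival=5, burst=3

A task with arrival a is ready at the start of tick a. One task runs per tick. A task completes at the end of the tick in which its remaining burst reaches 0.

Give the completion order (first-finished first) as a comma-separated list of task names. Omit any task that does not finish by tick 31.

completion order = H, B, C, D, G

t=0: L0/L1/L2 = BCD/-/- → run B
t=1: L0/L1/L2 = BCD/-/- → run B
t=2: L0/L1/L2 = BCDG/-/- → run B
t=3: L0/L1/L2 = BCDG/-/- → run B
t=4: L0/L1/L2 = CDG/B/- → run C
t=5: L0/L1/L2 = CDGH/B/- → run C
t=6: L0/L1/L2 = CDGH/B/- → run C
t=7: L0/L1/L2 = CDGH/B/- → run C
t=8: L0/L1/L2 = DGH/BC/- → run D
t=9: L0/L1/L2 = DGH/BC/- → run D
t=10: L0/L1/L2 = DGH/BC/- → run D
t=11: L0/L1/L2 = DGH/BC/- → run D
t=12: L0/L1/L2 = GH/BCD/- → run G
t=13: L0/L1/L2 = GH/BCD/- → run G
t=14: L0/L1/L2 = GH/BCD/- → run G
t=15: L0/L1/L2 = GH/BCD/- → run G
t=16: L0/L1/L2 = H/BCDG/- → run H
t=17: L0/L1/L2 = H/BCDG/- → run H
t=18: L0/L1/L2 = H/BCDG/- → run H
t=19: L0/L1/L2 = -/BCDG/- → run B
t=20: L0/L1/L2 = -/BCDG/- → run B
t=21: L0/L1/L2 = -/CDG/- → run C
t=22: L0/L1/L2 = -/CDG/- → run C
t=23: L0/L1/L2 = -/DG/- → run D
t=24: L0/L1/L2 = -/DG/- → run D
t=25: L0/L1/L2 = -/G/- → run G
t=26: L0/L1/L2 = -/G/- → run G
t=27: (idle)
t=28: (idle)
t=29: (idle)
t=30: (idle)
t=31: (idle)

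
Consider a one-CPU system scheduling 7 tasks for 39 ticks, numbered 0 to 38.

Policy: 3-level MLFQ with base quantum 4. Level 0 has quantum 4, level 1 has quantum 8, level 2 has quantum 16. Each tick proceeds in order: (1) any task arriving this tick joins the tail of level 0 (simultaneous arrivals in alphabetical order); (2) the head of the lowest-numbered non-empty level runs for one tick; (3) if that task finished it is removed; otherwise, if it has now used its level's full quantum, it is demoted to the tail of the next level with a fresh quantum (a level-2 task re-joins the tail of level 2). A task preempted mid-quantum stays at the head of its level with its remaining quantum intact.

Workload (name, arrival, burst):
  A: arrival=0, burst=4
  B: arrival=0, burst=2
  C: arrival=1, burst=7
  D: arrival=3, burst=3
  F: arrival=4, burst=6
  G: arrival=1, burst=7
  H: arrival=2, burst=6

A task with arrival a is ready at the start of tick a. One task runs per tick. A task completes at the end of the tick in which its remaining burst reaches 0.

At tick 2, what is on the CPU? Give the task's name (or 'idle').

t=0: L0/L1/L2 = AB/-/- → run A
t=1: L0/L1/L2 = ABCG/-/- → run A
t=2: L0/L1/L2 = ABCGH/-/- → run A
t=3: L0/L1/L2 = ABCGHD/-/- → run A
t=4: L0/L1/L2 = BCGHDF/-/- → run B
t=5: L0/L1/L2 = BCGHDF/-/- → run B
t=6: L0/L1/L2 = CGHDF/-/- → run C
t=7: L0/L1/L2 = CGHDF/-/- → run C
t=8: L0/L1/L2 = CGHDF/-/- → run C
t=9: L0/L1/L2 = CGHDF/-/- → run C
t=10: L0/L1/L2 = GHDF/C/- → run G
t=11: L0/L1/L2 = GHDF/C/- → run G
t=12: L0/L1/L2 = GHDF/C/- → run G
t=13: L0/L1/L2 = GHDF/C/- → run G
t=14: L0/L1/L2 = HDF/CG/- → run H
t=15: L0/L1/L2 = HDF/CG/- → run H
t=16: L0/L1/L2 = HDF/CG/- → run H
t=17: L0/L1/L2 = HDF/CG/- → run H
t=18: L0/L1/L2 = DF/CGH/- → run D
t=19: L0/L1/L2 = DF/CGH/- → run D
t=20: L0/L1/L2 = DF/CGH/- → run D
t=21: L0/L1/L2 = F/CGH/- → run F
t=22: L0/L1/L2 = F/CGH/- → run F
t=23: L0/L1/L2 = F/CGH/- → run F
t=24: L0/L1/L2 = F/CGH/- → run F
t=25: L0/L1/L2 = -/CGHF/- → run C
t=26: L0/L1/L2 = -/CGHF/- → run C
t=27: L0/L1/L2 = -/CGHF/- → run C
t=28: L0/L1/L2 = -/GHF/- → run G
t=29: L0/L1/L2 = -/GHF/- → run G
t=30: L0/L1/L2 = -/GHF/- → run G
t=31: L0/L1/L2 = -/HF/- → run H
t=32: L0/L1/L2 = -/HF/- → run H
t=33: L0/L1/L2 = -/F/- → run F
t=34: L0/L1/L2 = -/F/- → run F
t=35: (idle)
t=36: (idle)
t=37: (idle)
t=38: (idle)

running at tick 2 = A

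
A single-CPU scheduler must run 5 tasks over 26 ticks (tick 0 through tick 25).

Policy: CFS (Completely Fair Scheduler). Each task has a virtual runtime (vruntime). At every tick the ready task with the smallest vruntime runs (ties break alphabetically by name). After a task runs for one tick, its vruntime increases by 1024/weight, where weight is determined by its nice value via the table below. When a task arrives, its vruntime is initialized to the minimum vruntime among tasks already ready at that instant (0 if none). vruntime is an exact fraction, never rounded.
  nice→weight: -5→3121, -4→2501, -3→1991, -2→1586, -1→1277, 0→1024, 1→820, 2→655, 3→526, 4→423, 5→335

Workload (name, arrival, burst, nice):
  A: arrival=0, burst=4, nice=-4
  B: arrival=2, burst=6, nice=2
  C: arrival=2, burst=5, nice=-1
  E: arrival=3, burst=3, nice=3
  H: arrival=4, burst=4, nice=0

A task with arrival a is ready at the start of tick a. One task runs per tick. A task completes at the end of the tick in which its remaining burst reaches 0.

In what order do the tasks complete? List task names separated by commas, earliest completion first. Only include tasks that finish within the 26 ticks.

completion order = A, H, C, E, B

t=0: vr[A=0] → run A
t=1: vr[A=1024/2501] → run A
t=2: vr[A=2048/2501 B=2048/2501 C=2048/2501] → run A
t=3: vr[A=3072/2501 B=2048/2501 C=2048/2501 E=2048/2501] → run B
t=4: vr[A=3072/2501 B=3902464/1638155 C=2048/2501 E=2048/2501 H=2048/2501] → run C
t=5: vr[A=3072/2501 B=3902464/1638155 C=5176320/3193777 E=2048/2501 H=2048/2501] → run E
t=6: vr[A=3072/2501 B=3902464/1638155 C=5176320/3193777 E=1819136/657763 H=2048/2501] → run H
t=7: vr[A=3072/2501 B=3902464/1638155 C=5176320/3193777 E=1819136/657763 H=4549/2501] → run A
t=8: vr[B=3902464/1638155 C=5176320/3193777 E=1819136/657763 H=4549/2501] → run C
t=9: vr[B=3902464/1638155 C=7737344/3193777 E=1819136/657763 H=4549/2501] → run H
t=10: vr[B=3902464/1638155 C=7737344/3193777 E=1819136/657763 H=7050/2501] → run B
t=11: vr[B=6463488/1638155 C=7737344/3193777 E=1819136/657763 H=7050/2501] → run C
t=12: vr[B=6463488/1638155 C=10298368/3193777 E=1819136/657763 H=7050/2501] → run E
t=13: vr[B=6463488/1638155 C=10298368/3193777 E=3099648/657763 H=7050/2501] → run H
t=14: vr[B=6463488/1638155 C=10298368/3193777 E=3099648/657763 H=9551/2501] → run C
t=15: vr[B=6463488/1638155 C=12859392/3193777 E=3099648/657763 H=9551/2501] → run H
t=16: vr[B=6463488/1638155 C=12859392/3193777 E=3099648/657763] → run B
t=17: vr[B=9024512/1638155 C=12859392/3193777 E=3099648/657763] → run C
t=18: vr[B=9024512/1638155 E=3099648/657763] → run E
t=19: vr[B=9024512/1638155] → run B
t=20: vr[B=11585536/1638155] → run B
t=21: vr[B=2829312/327631] → run B
t=22: (idle)
t=23: (idle)
t=24: (idle)
t=25: (idle)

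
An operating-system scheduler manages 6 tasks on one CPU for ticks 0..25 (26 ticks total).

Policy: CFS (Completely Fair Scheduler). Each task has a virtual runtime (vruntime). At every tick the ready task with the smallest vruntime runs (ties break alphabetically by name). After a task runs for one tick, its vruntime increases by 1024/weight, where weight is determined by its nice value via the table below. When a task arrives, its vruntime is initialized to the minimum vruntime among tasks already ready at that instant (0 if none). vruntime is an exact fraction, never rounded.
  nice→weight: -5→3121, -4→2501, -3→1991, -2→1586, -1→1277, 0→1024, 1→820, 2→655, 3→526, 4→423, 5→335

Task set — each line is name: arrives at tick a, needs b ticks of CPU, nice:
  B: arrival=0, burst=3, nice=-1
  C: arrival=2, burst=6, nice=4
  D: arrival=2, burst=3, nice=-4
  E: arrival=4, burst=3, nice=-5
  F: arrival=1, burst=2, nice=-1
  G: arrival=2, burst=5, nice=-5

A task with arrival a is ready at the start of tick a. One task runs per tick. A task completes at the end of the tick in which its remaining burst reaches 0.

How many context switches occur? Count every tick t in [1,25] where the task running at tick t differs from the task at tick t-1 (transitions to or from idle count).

context switches = 16

t=0: vr[B=0] → run B
t=1: vr[B=1024/1277 F=1024/1277] → run B
t=2: vr[B=2048/1277 C=1024/1277 D=1024/1277 F=1024/1277 G=1024/1277] → run C
t=3: vr[B=2048/1277 C=1740800/540171 D=1024/1277 F=1024/1277 G=1024/1277] → run D
t=4: vr[B=2048/1277 C=1740800/540171 D=3868672/3193777 E=1024/1277 F=1024/1277 G=1024/1277] → run E
t=5: vr[B=2048/1277 C=1740800/540171 D=3868672/3193777 E=4503552/3985517 F=1024/1277 G=1024/1277] → run F
t=6: vr[B=2048/1277 C=1740800/540171 D=3868672/3193777 E=4503552/3985517 F=2048/1277 G=1024/1277] → run G
t=7: vr[B=2048/1277 C=1740800/540171 D=3868672/3193777 E=4503552/3985517 F=2048/1277 G=4503552/3985517] → run E
t=8: vr[B=2048/1277 C=1740800/540171 D=3868672/3193777 E=5811200/3985517 F=2048/1277 G=4503552/3985517] → run G
t=9: vr[B=2048/1277 C=1740800/540171 D=3868672/3193777 E=5811200/3985517 F=2048/1277 G=5811200/3985517] → run D
t=10: vr[B=2048/1277 C=1740800/540171 D=5176320/3193777 E=5811200/3985517 F=2048/1277 G=5811200/3985517] → run E
t=11: vr[B=2048/1277 C=1740800/540171 D=5176320/3193777 F=2048/1277 G=5811200/3985517] → run G
t=12: vr[B=2048/1277 C=1740800/540171 D=5176320/3193777 F=2048/1277 G=7118848/3985517] → run B
t=13: vr[C=1740800/540171 D=5176320/3193777 F=2048/1277 G=7118848/3985517] → run F
t=14: vr[C=1740800/540171 D=5176320/3193777 G=7118848/3985517] → run D
t=15: vr[C=1740800/540171 G=7118848/3985517] → run G
t=16: vr[C=1740800/540171 G=8426496/3985517] → run G
t=17: vr[C=1740800/540171] → run C
t=18: vr[C=3048448/540171] → run C
t=19: vr[C=1452032/180057] → run C
t=20: vr[C=5663744/540171] → run C
t=21: vr[C=6971392/540171] → run C
t=22: (idle)
t=23: (idle)
t=24: (idle)
t=25: (idle)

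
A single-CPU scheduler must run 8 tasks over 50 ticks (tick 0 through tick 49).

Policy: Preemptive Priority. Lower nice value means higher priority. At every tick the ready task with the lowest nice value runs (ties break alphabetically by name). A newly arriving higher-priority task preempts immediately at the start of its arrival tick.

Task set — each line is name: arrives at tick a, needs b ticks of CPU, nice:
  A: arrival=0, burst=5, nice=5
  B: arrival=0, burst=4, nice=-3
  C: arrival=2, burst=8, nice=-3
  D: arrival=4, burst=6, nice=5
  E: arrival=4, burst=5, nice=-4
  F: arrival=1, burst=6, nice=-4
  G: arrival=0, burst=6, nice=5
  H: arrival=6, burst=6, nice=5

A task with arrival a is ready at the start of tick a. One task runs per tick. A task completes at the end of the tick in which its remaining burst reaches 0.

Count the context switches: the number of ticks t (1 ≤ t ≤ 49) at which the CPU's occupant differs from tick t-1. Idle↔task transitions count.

t=0: ready={A,B,G} → run B
t=1: ready={A,B,F,G} → run F
t=2: ready={A,B,C,F,G} → run F
t=3: ready={A,B,C,F,G} → run F
t=4: ready={A,B,C,D,E,F,G} → run E
t=5: ready={A,B,C,D,E,F,G} → run E
t=6: ready={A,B,C,D,E,F,G,H} → run E
t=7: ready={A,B,C,D,E,F,G,H} → run E
t=8: ready={A,B,C,D,E,F,G,H} → run E
t=9: ready={A,B,C,D,F,G,H} → run F
t=10: ready={A,B,C,D,F,G,H} → run F
t=11: ready={A,B,C,D,F,G,H} → run F
t=12: ready={A,B,C,D,G,H} → run B
t=13: ready={A,B,C,D,G,H} → run B
t=14: ready={A,B,C,D,G,H} → run B
t=15: ready={A,C,D,G,H} → run C
t=16: ready={A,C,D,G,H} → run C
t=17: ready={A,C,D,G,H} → run C
t=18: ready={A,C,D,G,H} → run C
t=19: ready={A,C,D,G,H} → run C
t=20: ready={A,C,D,G,H} → run C
t=21: ready={A,C,D,G,H} → run C
t=22: ready={A,C,D,G,H} → run C
t=23: ready={A,D,G,H} → run A
t=24: ready={A,D,G,H} → run A
t=25: ready={A,D,G,H} → run A
t=26: ready={A,D,G,H} → run A
t=27: ready={A,D,G,H} → run A
t=28: ready={D,G,H} → run D
t=29: ready={D,G,H} → run D
t=30: ready={D,G,H} → run D
t=31: ready={D,G,H} → run D
t=32: ready={D,G,H} → run D
t=33: ready={D,G,H} → run D
t=34: ready={G,H} → run G
t=35: ready={G,H} → run G
t=36: ready={G,H} → run G
t=37: ready={G,H} → run G
t=38: ready={G,H} → run G
t=39: ready={G,H} → run G
t=40: ready={H} → run H
t=41: ready={H} → run H
t=42: ready={H} → run H
t=43: ready={H} → run H
t=44: ready={H} → run H
t=45: ready={H} → run H
t=46: (idle)
t=47: (idle)
t=48: (idle)
t=49: (idle)

context switches = 10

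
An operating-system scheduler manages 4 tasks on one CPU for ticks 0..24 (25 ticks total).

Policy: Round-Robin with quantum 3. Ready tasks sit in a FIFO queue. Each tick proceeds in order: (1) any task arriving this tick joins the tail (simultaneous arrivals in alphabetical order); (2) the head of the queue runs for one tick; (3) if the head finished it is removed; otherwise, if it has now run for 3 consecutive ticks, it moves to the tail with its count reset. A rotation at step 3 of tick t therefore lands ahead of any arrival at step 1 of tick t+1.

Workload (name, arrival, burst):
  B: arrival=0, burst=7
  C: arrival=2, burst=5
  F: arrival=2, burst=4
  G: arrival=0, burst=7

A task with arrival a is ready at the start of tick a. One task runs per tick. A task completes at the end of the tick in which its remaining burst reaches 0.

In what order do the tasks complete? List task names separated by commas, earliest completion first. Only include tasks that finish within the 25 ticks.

completion order = C, F, B, G

t=0: queue=[B,G] q_used=0 → run B
t=1: queue=[B,G] q_used=1 → run B
t=2: queue=[B,G,C,F] q_used=2 → run B
t=3: queue=[G,C,F,B] q_used=0 → run G
t=4: queue=[G,C,F,B] q_used=1 → run G
t=5: queue=[G,C,F,B] q_used=2 → run G
t=6: queue=[C,F,B,G] q_used=0 → run C
t=7: queue=[C,F,B,G] q_used=1 → run C
t=8: queue=[C,F,B,G] q_used=2 → run C
t=9: queue=[F,B,G,C] q_used=0 → run F
t=10: queue=[F,B,G,C] q_used=1 → run F
t=11: queue=[F,B,G,C] q_used=2 → run F
t=12: queue=[B,G,C,F] q_used=0 → run B
t=13: queue=[B,G,C,F] q_used=1 → run B
t=14: queue=[B,G,C,F] q_used=2 → run B
t=15: queue=[G,C,F,B] q_used=0 → run G
t=16: queue=[G,C,F,B] q_used=1 → run G
t=17: queue=[G,C,F,B] q_used=2 → run G
t=18: queue=[C,F,B,G] q_used=0 → run C
t=19: queue=[C,F,B,G] q_used=1 → run C
t=20: queue=[F,B,G] q_used=0 → run F
t=21: queue=[B,G] q_used=0 → run B
t=22: queue=[G] q_used=0 → run G
t=23: (idle)
t=24: (idle)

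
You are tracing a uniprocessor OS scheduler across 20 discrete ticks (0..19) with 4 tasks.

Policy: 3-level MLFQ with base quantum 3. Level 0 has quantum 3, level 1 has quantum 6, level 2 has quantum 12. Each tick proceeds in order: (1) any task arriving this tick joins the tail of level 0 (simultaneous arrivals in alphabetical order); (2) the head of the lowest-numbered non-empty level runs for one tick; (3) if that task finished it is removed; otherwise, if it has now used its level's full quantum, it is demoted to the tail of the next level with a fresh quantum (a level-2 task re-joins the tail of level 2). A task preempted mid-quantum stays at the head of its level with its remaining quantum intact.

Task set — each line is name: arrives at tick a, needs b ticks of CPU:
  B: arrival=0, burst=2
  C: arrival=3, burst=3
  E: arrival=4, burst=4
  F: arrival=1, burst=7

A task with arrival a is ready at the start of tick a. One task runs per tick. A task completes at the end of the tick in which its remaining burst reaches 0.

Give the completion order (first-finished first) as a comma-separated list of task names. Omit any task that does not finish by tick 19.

t=0: L0/L1/L2 = B/-/- → run B
t=1: L0/L1/L2 = BF/-/- → run B
t=2: L0/L1/L2 = F/-/- → run F
t=3: L0/L1/L2 = FC/-/- → run F
t=4: L0/L1/L2 = FCE/-/- → run F
t=5: L0/L1/L2 = CE/F/- → run C
t=6: L0/L1/L2 = CE/F/- → run C
t=7: L0/L1/L2 = CE/F/- → run C
t=8: L0/L1/L2 = E/F/- → run E
t=9: L0/L1/L2 = E/F/- → run E
t=10: L0/L1/L2 = E/F/- → run E
t=11: L0/L1/L2 = -/FE/- → run F
t=12: L0/L1/L2 = -/FE/- → run F
t=13: L0/L1/L2 = -/FE/- → run F
t=14: L0/L1/L2 = -/FE/- → run F
t=15: L0/L1/L2 = -/E/- → run E
t=16: (idle)
t=17: (idle)
t=18: (idle)
t=19: (idle)

completion order = B, C, F, E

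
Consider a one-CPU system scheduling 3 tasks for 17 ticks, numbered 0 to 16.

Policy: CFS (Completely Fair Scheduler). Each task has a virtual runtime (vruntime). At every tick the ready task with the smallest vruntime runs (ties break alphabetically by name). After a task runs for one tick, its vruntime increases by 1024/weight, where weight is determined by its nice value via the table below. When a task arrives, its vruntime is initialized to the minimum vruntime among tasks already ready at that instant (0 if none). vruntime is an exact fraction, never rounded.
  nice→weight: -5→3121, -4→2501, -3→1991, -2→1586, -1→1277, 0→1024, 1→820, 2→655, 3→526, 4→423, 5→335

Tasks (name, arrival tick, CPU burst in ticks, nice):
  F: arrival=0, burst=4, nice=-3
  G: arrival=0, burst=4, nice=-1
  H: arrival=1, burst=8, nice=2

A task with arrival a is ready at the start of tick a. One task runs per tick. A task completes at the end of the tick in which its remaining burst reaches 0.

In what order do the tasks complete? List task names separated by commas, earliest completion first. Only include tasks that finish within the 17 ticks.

t=0: vr[F=0 G=0] → run F
t=1: vr[F=1024/1991 G=0 H=0] → run G
t=2: vr[F=1024/1991 G=1024/1277 H=0] → run H
t=3: vr[F=1024/1991 G=1024/1277 H=1024/655] → run F
t=4: vr[F=2048/1991 G=1024/1277 H=1024/655] → run G
t=5: vr[F=2048/1991 G=2048/1277 H=1024/655] → run F
t=6: vr[F=3072/1991 G=2048/1277 H=1024/655] → run F
t=7: vr[G=2048/1277 H=1024/655] → run H
t=8: vr[G=2048/1277 H=2048/655] → run G
t=9: vr[G=3072/1277 H=2048/655] → run G
t=10: vr[H=2048/655] → run H
t=11: vr[H=3072/655] → run H
t=12: vr[H=4096/655] → run H
t=13: vr[H=1024/131] → run H
t=14: vr[H=6144/655] → run H
t=15: vr[H=7168/655] → run H
t=16: (idle)

completion order = F, G, H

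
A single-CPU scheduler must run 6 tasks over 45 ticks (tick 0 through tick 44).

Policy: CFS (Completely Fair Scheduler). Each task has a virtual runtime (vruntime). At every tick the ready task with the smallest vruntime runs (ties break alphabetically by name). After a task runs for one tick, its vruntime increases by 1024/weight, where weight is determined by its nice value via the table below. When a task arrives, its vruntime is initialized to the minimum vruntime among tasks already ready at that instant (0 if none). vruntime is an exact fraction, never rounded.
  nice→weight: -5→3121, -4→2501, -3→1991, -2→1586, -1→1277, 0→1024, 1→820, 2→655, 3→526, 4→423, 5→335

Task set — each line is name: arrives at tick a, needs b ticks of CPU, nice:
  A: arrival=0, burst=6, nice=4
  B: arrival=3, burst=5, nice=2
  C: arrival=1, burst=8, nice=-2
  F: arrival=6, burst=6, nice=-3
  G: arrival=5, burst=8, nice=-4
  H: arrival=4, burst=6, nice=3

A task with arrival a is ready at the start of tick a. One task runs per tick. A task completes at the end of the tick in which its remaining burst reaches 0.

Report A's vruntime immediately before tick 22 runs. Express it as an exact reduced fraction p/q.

vruntime(A, start of tick 22) = 1024/141

t=0: vr[A=0] → run A
t=1: vr[A=1024/423 C=1024/423] → run A
t=2: vr[A=2048/423 C=1024/423] → run C
t=3: vr[A=2048/423 B=1028608/335439 C=1028608/335439] → run B
t=4: vr[A=2048/423 B=1017227776/219712545 C=1028608/335439 H=1028608/335439] → run C
t=5: vr[A=2048/423 B=1017227776/219712545 C=1245184/335439 G=1028608/335439 H=1028608/335439] → run G
t=6: vr[A=2048/423 B=1017227776/219712545 C=1245184/335439 F=1028608/335439 G=47803904/13752999 H=1028608/335439] → run F
t=7: vr[A=2048/423 B=1017227776/219712545 C=1245184/335439 F=2391448064/667859049 G=47803904/13752999 H=1028608/335439] → run H
t=8: vr[A=2048/423 B=1017227776/219712545 C=1245184/335439 F=2391448064/667859049 G=47803904/13752999 H=442268672/88220457] → run G
t=9: vr[A=2048/423 B=1017227776/219712545 C=1245184/335439 F=2391448064/667859049 G=53434880/13752999 H=442268672/88220457] → run F
t=10: vr[A=2048/423 B=1017227776/219712545 C=1245184/335439 F=2734937600/667859049 G=53434880/13752999 H=442268672/88220457] → run C
t=11: vr[A=2048/423 B=1017227776/219712545 C=1461760/335439 F=2734937600/667859049 G=53434880/13752999 H=442268672/88220457] → run G
t=12: vr[A=2048/423 B=1017227776/219712545 C=1461760/335439 F=2734937600/667859049 G=59065856/13752999 H=442268672/88220457] → run F
t=13: vr[A=2048/423 B=1017227776/219712545 C=1461760/335439 F=3078427136/667859049 G=59065856/13752999 H=442268672/88220457] → run G
t=14: vr[A=2048/423 B=1017227776/219712545 C=1461760/335439 F=3078427136/667859049 G=64696832/13752999 H=442268672/88220457] → run C
t=15: vr[A=2048/423 B=1017227776/219712545 C=1678336/335439 F=3078427136/667859049 G=64696832/13752999 H=442268672/88220457] → run F
t=16: vr[A=2048/423 B=1017227776/219712545 C=1678336/335439 F=3421916672/667859049 G=64696832/13752999 H=442268672/88220457] → run B
t=17: vr[A=2048/423 B=1360717312/219712545 C=1678336/335439 F=3421916672/667859049 G=64696832/13752999 H=442268672/88220457] → run G
t=18: vr[A=2048/423 B=1360717312/219712545 C=1678336/335439 F=3421916672/667859049 G=70327808/13752999 H=442268672/88220457] → run A
t=19: vr[A=1024/141 B=1360717312/219712545 C=1678336/335439 F=3421916672/667859049 G=70327808/13752999 H=442268672/88220457] → run C
t=20: vr[A=1024/141 B=1360717312/219712545 C=1894912/335439 F=3421916672/667859049 G=70327808/13752999 H=442268672/88220457] → run H
t=21: vr[A=1024/141 B=1360717312/219712545 C=1894912/335439 F=3421916672/667859049 G=70327808/13752999 H=614013440/88220457] → run G
t=22: vr[A=1024/141 B=1360717312/219712545 C=1894912/335439 F=3421916672/667859049 G=75958784/13752999 H=614013440/88220457] → run F
t=23: vr[A=1024/141 B=1360717312/219712545 C=1894912/335439 F=3765406208/667859049 G=75958784/13752999 H=614013440/88220457] → run G
t=24: vr[A=1024/141 B=1360717312/219712545 C=1894912/335439 F=3765406208/667859049 G=81589760/13752999 H=614013440/88220457] → run F
t=25: vr[A=1024/141 B=1360717312/219712545 C=1894912/335439 G=81589760/13752999 H=614013440/88220457] → run C
t=26: vr[A=1024/141 B=1360717312/219712545 C=2111488/335439 G=81589760/13752999 H=614013440/88220457] → run G
t=27: vr[A=1024/141 B=1360717312/219712545 C=2111488/335439 H=614013440/88220457] → run B
t=28: vr[A=1024/141 B=1704206848/219712545 C=2111488/335439 H=614013440/88220457] → run C
t=29: vr[A=1024/141 B=1704206848/219712545 C=2328064/335439 H=614013440/88220457] → run C
t=30: vr[A=1024/141 B=1704206848/219712545 H=614013440/88220457] → run H
t=31: vr[A=1024/141 B=1704206848/219712545 H=785758208/88220457] → run A
t=32: vr[A=4096/423 B=1704206848/219712545 H=785758208/88220457] → run B
t=33: vr[A=4096/423 B=2047696384/219712545 H=785758208/88220457] → run H
t=34: vr[A=4096/423 B=2047696384/219712545 H=957502976/88220457] → run B
t=35: vr[A=4096/423 H=957502976/88220457] → run A
t=36: vr[A=5120/423 H=957502976/88220457] → run H
t=37: vr[A=5120/423 H=1129247744/88220457] → run A
t=38: vr[H=1129247744/88220457] → run H
t=39: (idle)
t=40: (idle)
t=41: (idle)
t=42: (idle)
t=43: (idle)
t=44: (idle)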